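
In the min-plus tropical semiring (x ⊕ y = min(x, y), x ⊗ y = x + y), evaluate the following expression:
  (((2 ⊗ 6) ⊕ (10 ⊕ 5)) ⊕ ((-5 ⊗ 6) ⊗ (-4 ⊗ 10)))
(((2 ⊗ 6) ⊕ (10 ⊕ 5)) ⊕ ((-5 ⊗ 6) ⊗ (-4 ⊗ 10))) = 5

Expand innermost to outermost. Recall ⊕ takes the minimum of its arguments and ⊗ takes their sum. Working out the expression (((2 ⊗ 6) ⊕ (10 ⊕ 5)) ⊕ ((-5 ⊗ 6) ⊗ (-4 ⊗ 10))) gives 5.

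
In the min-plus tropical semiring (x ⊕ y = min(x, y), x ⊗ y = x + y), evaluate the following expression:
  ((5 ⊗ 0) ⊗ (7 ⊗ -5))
((5 ⊗ 0) ⊗ (7 ⊗ -5)) = 7

Expand innermost to outermost. Recall ⊕ takes the minimum of its arguments and ⊗ takes their sum. Working out the expression ((5 ⊗ 0) ⊗ (7 ⊗ -5)) gives 7.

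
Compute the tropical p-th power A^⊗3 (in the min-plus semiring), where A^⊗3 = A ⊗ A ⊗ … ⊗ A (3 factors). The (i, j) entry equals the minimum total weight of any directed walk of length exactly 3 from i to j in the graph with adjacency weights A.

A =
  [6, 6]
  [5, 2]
A^⊗3 =
  [13, 10]
  [9, 6]

Each entry (A^⊗3)_ij equals the minimum over all length-3 walks i = v_0 → v_1 → … → v_3 = j of Σ_t A[v_t][v_{t+1}]. For example, for (i, j) = (0, 1) we minimise over 4 possible intermediate vertex sequences; the minimum is 10, attained along the walk 0 → 1 → 1 → 1.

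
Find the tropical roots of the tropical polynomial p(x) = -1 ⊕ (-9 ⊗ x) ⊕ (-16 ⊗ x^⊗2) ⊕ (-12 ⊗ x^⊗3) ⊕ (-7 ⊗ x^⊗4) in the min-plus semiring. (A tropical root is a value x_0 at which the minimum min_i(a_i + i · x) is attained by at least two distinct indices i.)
Roots: {-5, -4, 7, 8}

Each tropical root is a break point of the lower envelope of the lines y = a_i + i · x (there are 5 lines, with slopes 0, 1, ..., 4). Only the lines that attain the minimum somewhere contribute to roots; other lines are dominated. Here the surviving (envelope) indices are i = 4, i = 3, i = 2, i = 1, i = 0.
Intersections between consecutive envelope lines give the roots: for adjacent envelope indices i < j the intersection is x = (a_i − a_j) / (j − i). Reading off the sorted break points: {-5, -4, 7, 8}.
Verification: at each break x_0, at least two indices attain the minimum of min_i(a_i + i · x_0).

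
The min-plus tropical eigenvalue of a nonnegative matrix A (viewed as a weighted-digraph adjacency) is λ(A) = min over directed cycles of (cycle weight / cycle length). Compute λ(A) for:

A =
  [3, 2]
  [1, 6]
λ(A) = 3/2

Enumerate directed cycles and compute their means (weight / length). Sample:
  cycle 0 → 0: weight = 3, length = 1, mean = 3/1 ≈ 3.000
  cycle 1 → 1: weight = 6, length = 1, mean = 6/1 ≈ 6.000
  cycle 0 → 1 → 0: weight = 3, length = 2, mean = 3/2 ≈ 1.500
  cycle 1 → 0 → 1: weight = 3, length = 2, mean = 3/2 ≈ 1.500
Minimum mean = 1.500, attained e.g. along the cycle 0 → 1 → 0 with weight 3 and length 2. So λ(A) = 3/2 = 3/2.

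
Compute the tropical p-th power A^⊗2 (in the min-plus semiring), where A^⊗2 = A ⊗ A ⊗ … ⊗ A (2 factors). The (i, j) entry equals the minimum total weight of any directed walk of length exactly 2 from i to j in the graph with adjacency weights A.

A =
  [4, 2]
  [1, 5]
A^⊗2 =
  [3, 6]
  [5, 3]

Each entry (A^⊗2)_ij equals the minimum over all length-2 walks i = v_0 → v_1 → … → v_2 = j of Σ_t A[v_t][v_{t+1}]. For example, for (i, j) = (0, 1) we minimise over 2 possible intermediate vertex sequences; the minimum is 6, attained along the walk 0 → 0 → 1.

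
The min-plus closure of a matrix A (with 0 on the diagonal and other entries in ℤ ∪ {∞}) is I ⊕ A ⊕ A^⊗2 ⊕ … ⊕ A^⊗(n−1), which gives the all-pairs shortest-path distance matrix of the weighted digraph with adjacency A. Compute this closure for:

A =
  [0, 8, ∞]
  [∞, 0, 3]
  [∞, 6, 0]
Closure =
  [0, 8, 11]
  [∞, 0, 3]
  [∞, 6, 0]

This is the Floyd-Warshall all-pairs shortest-path computation. For each intermediate vertex k = 0, 1, …, 2, update dist[i][j] ← min(dist[i][j], dist[i][k] + dist[k][j]). The final matrix gives, for each (i, j), the minimum total weight of any directed path from i to j (possibly empty when i = j).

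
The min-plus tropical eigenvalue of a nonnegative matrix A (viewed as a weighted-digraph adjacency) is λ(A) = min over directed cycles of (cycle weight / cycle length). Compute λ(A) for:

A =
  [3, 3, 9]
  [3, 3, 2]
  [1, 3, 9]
λ(A) = 2

Enumerate directed cycles and compute their means (weight / length). Sample:
  cycle 0 → 0: weight = 3, length = 1, mean = 3/1 ≈ 3.000
  cycle 1 → 1: weight = 3, length = 1, mean = 3/1 ≈ 3.000
  cycle 2 → 2: weight = 9, length = 1, mean = 9/1 ≈ 9.000
  cycle 0 → 1 → 0: weight = 6, length = 2, mean = 6/2 ≈ 3.000
  cycle 0 → 2 → 0: weight = 10, length = 2, mean = 10/2 ≈ 5.000
  cycle 1 → 0 → 1: weight = 6, length = 2, mean = 6/2 ≈ 3.000
Minimum mean = 2.000, attained e.g. along the cycle 0 → 1 → 2 → 0 with weight 6 and length 3. So λ(A) = 6/3 = 2.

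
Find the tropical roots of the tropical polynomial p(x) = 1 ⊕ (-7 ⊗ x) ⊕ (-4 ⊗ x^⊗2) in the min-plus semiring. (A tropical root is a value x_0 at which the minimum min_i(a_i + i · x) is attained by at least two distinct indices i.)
Roots: {-3, 8}

Each tropical root is a break point of the lower envelope of the lines y = a_i + i · x (there are 3 lines, with slopes 0, 1, ..., 2). Only the lines that attain the minimum somewhere contribute to roots; other lines are dominated. Here the surviving (envelope) indices are i = 2, i = 1, i = 0.
Intersections between consecutive envelope lines give the roots: for adjacent envelope indices i < j the intersection is x = (a_i − a_j) / (j − i). Reading off the sorted break points: {-3, 8}.
Verification: at each break x_0, at least two indices attain the minimum of min_i(a_i + i · x_0).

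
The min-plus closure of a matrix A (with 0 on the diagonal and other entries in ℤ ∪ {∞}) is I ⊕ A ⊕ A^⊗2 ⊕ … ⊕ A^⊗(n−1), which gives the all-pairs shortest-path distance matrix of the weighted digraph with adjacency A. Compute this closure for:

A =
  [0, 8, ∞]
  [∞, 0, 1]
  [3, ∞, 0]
Closure =
  [0, 8, 9]
  [4, 0, 1]
  [3, 11, 0]

This is the Floyd-Warshall all-pairs shortest-path computation. For each intermediate vertex k = 0, 1, …, 2, update dist[i][j] ← min(dist[i][j], dist[i][k] + dist[k][j]). The final matrix gives, for each (i, j), the minimum total weight of any directed path from i to j (possibly empty when i = j).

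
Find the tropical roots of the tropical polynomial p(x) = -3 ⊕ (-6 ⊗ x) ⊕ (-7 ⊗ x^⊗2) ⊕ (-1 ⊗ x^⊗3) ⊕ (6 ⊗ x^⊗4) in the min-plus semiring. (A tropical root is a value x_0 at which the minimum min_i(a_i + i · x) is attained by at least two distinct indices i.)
Roots: {-7, -6, 1, 3}

Each tropical root is a break point of the lower envelope of the lines y = a_i + i · x (there are 5 lines, with slopes 0, 1, ..., 4). Only the lines that attain the minimum somewhere contribute to roots; other lines are dominated. Here the surviving (envelope) indices are i = 4, i = 3, i = 2, i = 1, i = 0.
Intersections between consecutive envelope lines give the roots: for adjacent envelope indices i < j the intersection is x = (a_i − a_j) / (j − i). Reading off the sorted break points: {-7, -6, 1, 3}.
Verification: at each break x_0, at least two indices attain the minimum of min_i(a_i + i · x_0).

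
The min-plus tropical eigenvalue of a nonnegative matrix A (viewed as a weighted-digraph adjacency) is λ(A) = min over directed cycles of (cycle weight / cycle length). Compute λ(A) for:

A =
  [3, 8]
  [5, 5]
λ(A) = 3

Enumerate directed cycles and compute their means (weight / length). Sample:
  cycle 0 → 0: weight = 3, length = 1, mean = 3/1 ≈ 3.000
  cycle 1 → 1: weight = 5, length = 1, mean = 5/1 ≈ 5.000
  cycle 0 → 1 → 0: weight = 13, length = 2, mean = 13/2 ≈ 6.500
  cycle 1 → 0 → 1: weight = 13, length = 2, mean = 13/2 ≈ 6.500
Minimum mean = 3.000, attained e.g. along the cycle 0 → 0 with weight 3 and length 1. So λ(A) = 3/1 = 3.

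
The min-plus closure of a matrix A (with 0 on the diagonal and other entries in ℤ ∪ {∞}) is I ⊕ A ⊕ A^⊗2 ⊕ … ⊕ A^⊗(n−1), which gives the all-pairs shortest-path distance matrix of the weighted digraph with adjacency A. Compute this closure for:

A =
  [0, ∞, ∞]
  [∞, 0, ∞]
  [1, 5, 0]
Closure =
  [0, ∞, ∞]
  [∞, 0, ∞]
  [1, 5, 0]

This is the Floyd-Warshall all-pairs shortest-path computation. For each intermediate vertex k = 0, 1, …, 2, update dist[i][j] ← min(dist[i][j], dist[i][k] + dist[k][j]). The final matrix gives, for each (i, j), the minimum total weight of any directed path from i to j (possibly empty when i = j).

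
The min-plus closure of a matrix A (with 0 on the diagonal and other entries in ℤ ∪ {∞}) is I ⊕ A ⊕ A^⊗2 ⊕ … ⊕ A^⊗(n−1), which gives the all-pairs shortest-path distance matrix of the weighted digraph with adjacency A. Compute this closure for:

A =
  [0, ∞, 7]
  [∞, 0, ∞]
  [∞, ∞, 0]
Closure =
  [0, ∞, 7]
  [∞, 0, ∞]
  [∞, ∞, 0]

This is the Floyd-Warshall all-pairs shortest-path computation. For each intermediate vertex k = 0, 1, …, 2, update dist[i][j] ← min(dist[i][j], dist[i][k] + dist[k][j]). The final matrix gives, for each (i, j), the minimum total weight of any directed path from i to j (possibly empty when i = j).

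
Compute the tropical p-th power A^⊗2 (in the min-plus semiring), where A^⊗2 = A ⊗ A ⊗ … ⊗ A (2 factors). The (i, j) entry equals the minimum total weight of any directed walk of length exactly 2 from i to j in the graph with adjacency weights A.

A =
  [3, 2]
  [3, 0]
A^⊗2 =
  [5, 2]
  [3, 0]

Each entry (A^⊗2)_ij equals the minimum over all length-2 walks i = v_0 → v_1 → … → v_2 = j of Σ_t A[v_t][v_{t+1}]. For example, for (i, j) = (0, 1) we minimise over 2 possible intermediate vertex sequences; the minimum is 2, attained along the walk 0 → 1 → 1.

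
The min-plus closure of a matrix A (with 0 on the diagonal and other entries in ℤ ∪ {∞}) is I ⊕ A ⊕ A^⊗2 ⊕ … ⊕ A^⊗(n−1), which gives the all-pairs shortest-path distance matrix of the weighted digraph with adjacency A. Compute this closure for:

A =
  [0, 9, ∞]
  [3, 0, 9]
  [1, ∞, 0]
Closure =
  [0, 9, 18]
  [3, 0, 9]
  [1, 10, 0]

This is the Floyd-Warshall all-pairs shortest-path computation. For each intermediate vertex k = 0, 1, …, 2, update dist[i][j] ← min(dist[i][j], dist[i][k] + dist[k][j]). The final matrix gives, for each (i, j), the minimum total weight of any directed path from i to j (possibly empty when i = j).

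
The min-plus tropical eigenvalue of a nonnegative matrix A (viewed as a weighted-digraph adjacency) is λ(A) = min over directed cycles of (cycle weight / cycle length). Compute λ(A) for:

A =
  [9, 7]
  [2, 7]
λ(A) = 9/2

Enumerate directed cycles and compute their means (weight / length). Sample:
  cycle 0 → 0: weight = 9, length = 1, mean = 9/1 ≈ 9.000
  cycle 1 → 1: weight = 7, length = 1, mean = 7/1 ≈ 7.000
  cycle 0 → 1 → 0: weight = 9, length = 2, mean = 9/2 ≈ 4.500
  cycle 1 → 0 → 1: weight = 9, length = 2, mean = 9/2 ≈ 4.500
Minimum mean = 4.500, attained e.g. along the cycle 0 → 1 → 0 with weight 9 and length 2. So λ(A) = 9/2 = 9/2.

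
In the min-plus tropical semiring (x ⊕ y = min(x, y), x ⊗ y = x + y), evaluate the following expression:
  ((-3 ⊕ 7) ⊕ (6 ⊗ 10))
((-3 ⊕ 7) ⊕ (6 ⊗ 10)) = -3

Expand innermost to outermost. Recall ⊕ takes the minimum of its arguments and ⊗ takes their sum. Working out the expression ((-3 ⊕ 7) ⊕ (6 ⊗ 10)) gives -3.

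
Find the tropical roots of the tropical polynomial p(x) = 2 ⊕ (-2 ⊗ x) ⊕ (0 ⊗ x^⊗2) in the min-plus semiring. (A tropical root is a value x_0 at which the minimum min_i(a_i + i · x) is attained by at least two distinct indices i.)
Roots: {-2, 4}

Each tropical root is a break point of the lower envelope of the lines y = a_i + i · x (there are 3 lines, with slopes 0, 1, ..., 2). Only the lines that attain the minimum somewhere contribute to roots; other lines are dominated. Here the surviving (envelope) indices are i = 2, i = 1, i = 0.
Intersections between consecutive envelope lines give the roots: for adjacent envelope indices i < j the intersection is x = (a_i − a_j) / (j − i). Reading off the sorted break points: {-2, 4}.
Verification: at each break x_0, at least two indices attain the minimum of min_i(a_i + i · x_0).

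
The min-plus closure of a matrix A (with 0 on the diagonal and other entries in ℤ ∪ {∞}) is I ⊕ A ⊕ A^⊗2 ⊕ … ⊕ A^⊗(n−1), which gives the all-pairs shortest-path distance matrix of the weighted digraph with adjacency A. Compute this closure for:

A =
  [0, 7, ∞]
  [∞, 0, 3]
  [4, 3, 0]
Closure =
  [0, 7, 10]
  [7, 0, 3]
  [4, 3, 0]

This is the Floyd-Warshall all-pairs shortest-path computation. For each intermediate vertex k = 0, 1, …, 2, update dist[i][j] ← min(dist[i][j], dist[i][k] + dist[k][j]). The final matrix gives, for each (i, j), the minimum total weight of any directed path from i to j (possibly empty when i = j).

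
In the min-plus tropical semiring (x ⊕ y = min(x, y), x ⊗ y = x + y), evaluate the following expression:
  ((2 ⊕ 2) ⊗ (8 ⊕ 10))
((2 ⊕ 2) ⊗ (8 ⊕ 10)) = 10

Expand innermost to outermost. Recall ⊕ takes the minimum of its arguments and ⊗ takes their sum. Working out the expression ((2 ⊕ 2) ⊗ (8 ⊕ 10)) gives 10.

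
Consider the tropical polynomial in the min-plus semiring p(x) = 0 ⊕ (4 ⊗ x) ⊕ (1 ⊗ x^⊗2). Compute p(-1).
p(-1) = -1

A tropical monomial a ⊗ x^⊗i evaluates to a + i · x. Evaluating each term at x = -1:
  Term 0 contributes 0 + 0 · -1 = 0
  Term 1 contributes 4 + 1 · -1 = 3
  Term 2 contributes 1 + 2 · -1 = -1
p(-1) = ⊕ of these = min[0, 3, -1] = -1.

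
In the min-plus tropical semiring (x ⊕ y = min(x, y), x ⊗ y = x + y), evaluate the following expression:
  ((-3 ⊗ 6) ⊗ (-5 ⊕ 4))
((-3 ⊗ 6) ⊗ (-5 ⊕ 4)) = -2

Expand innermost to outermost. Recall ⊕ takes the minimum of its arguments and ⊗ takes their sum. Working out the expression ((-3 ⊗ 6) ⊗ (-5 ⊕ 4)) gives -2.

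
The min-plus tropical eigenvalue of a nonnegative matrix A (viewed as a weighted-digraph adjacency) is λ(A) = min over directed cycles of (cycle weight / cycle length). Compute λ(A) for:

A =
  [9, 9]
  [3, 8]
λ(A) = 6

Enumerate directed cycles and compute their means (weight / length). Sample:
  cycle 0 → 0: weight = 9, length = 1, mean = 9/1 ≈ 9.000
  cycle 1 → 1: weight = 8, length = 1, mean = 8/1 ≈ 8.000
  cycle 0 → 1 → 0: weight = 12, length = 2, mean = 12/2 ≈ 6.000
  cycle 1 → 0 → 1: weight = 12, length = 2, mean = 12/2 ≈ 6.000
Minimum mean = 6.000, attained e.g. along the cycle 0 → 1 → 0 with weight 12 and length 2. So λ(A) = 12/2 = 6.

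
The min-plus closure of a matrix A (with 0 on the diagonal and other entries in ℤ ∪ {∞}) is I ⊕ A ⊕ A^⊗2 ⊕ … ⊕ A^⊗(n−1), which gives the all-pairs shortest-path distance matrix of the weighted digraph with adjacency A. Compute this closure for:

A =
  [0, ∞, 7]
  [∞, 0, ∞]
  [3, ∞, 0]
Closure =
  [0, ∞, 7]
  [∞, 0, ∞]
  [3, ∞, 0]

This is the Floyd-Warshall all-pairs shortest-path computation. For each intermediate vertex k = 0, 1, …, 2, update dist[i][j] ← min(dist[i][j], dist[i][k] + dist[k][j]). The final matrix gives, for each (i, j), the minimum total weight of any directed path from i to j (possibly empty when i = j).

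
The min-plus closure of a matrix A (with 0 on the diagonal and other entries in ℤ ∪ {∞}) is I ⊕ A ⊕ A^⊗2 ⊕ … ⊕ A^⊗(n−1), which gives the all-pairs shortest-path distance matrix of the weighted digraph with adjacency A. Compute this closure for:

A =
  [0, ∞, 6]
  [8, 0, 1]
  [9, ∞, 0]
Closure =
  [0, ∞, 6]
  [8, 0, 1]
  [9, ∞, 0]

This is the Floyd-Warshall all-pairs shortest-path computation. For each intermediate vertex k = 0, 1, …, 2, update dist[i][j] ← min(dist[i][j], dist[i][k] + dist[k][j]). The final matrix gives, for each (i, j), the minimum total weight of any directed path from i to j (possibly empty when i = j).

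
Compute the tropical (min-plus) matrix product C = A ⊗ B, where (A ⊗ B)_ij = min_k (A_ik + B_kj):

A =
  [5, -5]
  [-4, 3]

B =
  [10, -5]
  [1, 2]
A ⊗ B =
  [-4, -3]
  [4, -9]

Apply the min-plus product entry-by-entry:
  C[0][0] = min over k of (A[0][0] + B[0][0] = 5 + 10 = 15, A[0][1] + B[1][0] = -5 + 1 = -4) = -4 (attained at k = 1)
  C[0][1] = min over k of (A[0][0] + B[0][1] = 5 + -5 = 0, A[0][1] + B[1][1] = -5 + 2 = -3) = -3 (attained at k = 1)
  C[1][0] = min over k of (A[1][0] + B[0][0] = -4 + 10 = 6, A[1][1] + B[1][0] = 3 + 1 = 4) = 4 (attained at k = 1)
  C[1][1] = min over k of (A[1][0] + B[0][1] = -4 + -5 = -9, A[1][1] + B[1][1] = 3 + 2 = 5) = -9 (attained at k = 0)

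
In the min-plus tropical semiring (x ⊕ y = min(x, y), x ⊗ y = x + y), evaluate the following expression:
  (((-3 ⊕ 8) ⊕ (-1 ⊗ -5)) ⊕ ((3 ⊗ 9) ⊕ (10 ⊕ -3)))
(((-3 ⊕ 8) ⊕ (-1 ⊗ -5)) ⊕ ((3 ⊗ 9) ⊕ (10 ⊕ -3))) = -6

Expand innermost to outermost. Recall ⊕ takes the minimum of its arguments and ⊗ takes their sum. Working out the expression (((-3 ⊕ 8) ⊕ (-1 ⊗ -5)) ⊕ ((3 ⊗ 9) ⊕ (10 ⊕ -3))) gives -6.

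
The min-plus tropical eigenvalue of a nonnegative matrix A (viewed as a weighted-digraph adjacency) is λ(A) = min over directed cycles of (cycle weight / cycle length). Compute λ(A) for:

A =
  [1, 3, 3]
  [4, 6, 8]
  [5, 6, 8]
λ(A) = 1

Enumerate directed cycles and compute their means (weight / length). Sample:
  cycle 0 → 0: weight = 1, length = 1, mean = 1/1 ≈ 1.000
  cycle 1 → 1: weight = 6, length = 1, mean = 6/1 ≈ 6.000
  cycle 2 → 2: weight = 8, length = 1, mean = 8/1 ≈ 8.000
  cycle 0 → 1 → 0: weight = 7, length = 2, mean = 7/2 ≈ 3.500
  cycle 0 → 2 → 0: weight = 8, length = 2, mean = 8/2 ≈ 4.000
  cycle 1 → 0 → 1: weight = 7, length = 2, mean = 7/2 ≈ 3.500
Minimum mean = 1.000, attained e.g. along the cycle 0 → 0 with weight 1 and length 1. So λ(A) = 1/1 = 1.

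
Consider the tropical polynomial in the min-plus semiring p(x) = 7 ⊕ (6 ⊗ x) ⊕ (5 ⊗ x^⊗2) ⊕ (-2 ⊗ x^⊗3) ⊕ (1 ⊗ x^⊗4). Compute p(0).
p(0) = -2

A tropical monomial a ⊗ x^⊗i evaluates to a + i · x. Evaluating each term at x = 0:
  Term 0 contributes 7 + 0 · 0 = 7
  Term 1 contributes 6 + 1 · 0 = 6
  Term 2 contributes 5 + 2 · 0 = 5
  Term 3 contributes -2 + 3 · 0 = -2
  Term 4 contributes 1 + 4 · 0 = 1
p(0) = ⊕ of these = min[7, 6, 5, -2, 1] = -2.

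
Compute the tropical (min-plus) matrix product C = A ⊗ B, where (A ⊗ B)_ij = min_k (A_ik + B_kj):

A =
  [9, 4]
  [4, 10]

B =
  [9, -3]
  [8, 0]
A ⊗ B =
  [12, 4]
  [13, 1]

Apply the min-plus product entry-by-entry:
  C[0][0] = min over k of (A[0][0] + B[0][0] = 9 + 9 = 18, A[0][1] + B[1][0] = 4 + 8 = 12) = 12 (attained at k = 1)
  C[0][1] = min over k of (A[0][0] + B[0][1] = 9 + -3 = 6, A[0][1] + B[1][1] = 4 + 0 = 4) = 4 (attained at k = 1)
  C[1][0] = min over k of (A[1][0] + B[0][0] = 4 + 9 = 13, A[1][1] + B[1][0] = 10 + 8 = 18) = 13 (attained at k = 0)
  C[1][1] = min over k of (A[1][0] + B[0][1] = 4 + -3 = 1, A[1][1] + B[1][1] = 10 + 0 = 10) = 1 (attained at k = 0)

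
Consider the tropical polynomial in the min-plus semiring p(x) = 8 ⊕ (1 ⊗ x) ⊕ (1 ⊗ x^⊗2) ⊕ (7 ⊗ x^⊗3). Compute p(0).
p(0) = 1

A tropical monomial a ⊗ x^⊗i evaluates to a + i · x. Evaluating each term at x = 0:
  Term 0 contributes 8 + 0 · 0 = 8
  Term 1 contributes 1 + 1 · 0 = 1
  Term 2 contributes 1 + 2 · 0 = 1
  Term 3 contributes 7 + 3 · 0 = 7
p(0) = ⊕ of these = min[8, 1, 1, 7] = 1.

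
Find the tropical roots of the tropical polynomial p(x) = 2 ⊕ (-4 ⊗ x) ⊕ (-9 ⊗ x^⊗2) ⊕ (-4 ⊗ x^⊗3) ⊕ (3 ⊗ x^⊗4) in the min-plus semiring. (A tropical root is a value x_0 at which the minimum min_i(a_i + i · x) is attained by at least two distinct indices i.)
Roots: {-7, -5, 5, 6}

Each tropical root is a break point of the lower envelope of the lines y = a_i + i · x (there are 5 lines, with slopes 0, 1, ..., 4). Only the lines that attain the minimum somewhere contribute to roots; other lines are dominated. Here the surviving (envelope) indices are i = 4, i = 3, i = 2, i = 1, i = 0.
Intersections between consecutive envelope lines give the roots: for adjacent envelope indices i < j the intersection is x = (a_i − a_j) / (j − i). Reading off the sorted break points: {-7, -5, 5, 6}.
Verification: at each break x_0, at least two indices attain the minimum of min_i(a_i + i · x_0).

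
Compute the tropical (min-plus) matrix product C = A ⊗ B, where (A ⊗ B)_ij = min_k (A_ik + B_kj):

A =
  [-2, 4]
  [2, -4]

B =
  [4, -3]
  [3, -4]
A ⊗ B =
  [2, -5]
  [-1, -8]

Apply the min-plus product entry-by-entry:
  C[0][0] = min over k of (A[0][0] + B[0][0] = -2 + 4 = 2, A[0][1] + B[1][0] = 4 + 3 = 7) = 2 (attained at k = 0)
  C[0][1] = min over k of (A[0][0] + B[0][1] = -2 + -3 = -5, A[0][1] + B[1][1] = 4 + -4 = 0) = -5 (attained at k = 0)
  C[1][0] = min over k of (A[1][0] + B[0][0] = 2 + 4 = 6, A[1][1] + B[1][0] = -4 + 3 = -1) = -1 (attained at k = 1)
  C[1][1] = min over k of (A[1][0] + B[0][1] = 2 + -3 = -1, A[1][1] + B[1][1] = -4 + -4 = -8) = -8 (attained at k = 1)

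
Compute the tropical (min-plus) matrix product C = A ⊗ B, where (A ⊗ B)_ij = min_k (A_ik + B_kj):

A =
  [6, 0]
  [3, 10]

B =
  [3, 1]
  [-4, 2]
A ⊗ B =
  [-4, 2]
  [6, 4]

Apply the min-plus product entry-by-entry:
  C[0][0] = min over k of (A[0][0] + B[0][0] = 6 + 3 = 9, A[0][1] + B[1][0] = 0 + -4 = -4) = -4 (attained at k = 1)
  C[0][1] = min over k of (A[0][0] + B[0][1] = 6 + 1 = 7, A[0][1] + B[1][1] = 0 + 2 = 2) = 2 (attained at k = 1)
  C[1][0] = min over k of (A[1][0] + B[0][0] = 3 + 3 = 6, A[1][1] + B[1][0] = 10 + -4 = 6) = 6 (attained at k = 0)
  C[1][1] = min over k of (A[1][0] + B[0][1] = 3 + 1 = 4, A[1][1] + B[1][1] = 10 + 2 = 12) = 4 (attained at k = 0)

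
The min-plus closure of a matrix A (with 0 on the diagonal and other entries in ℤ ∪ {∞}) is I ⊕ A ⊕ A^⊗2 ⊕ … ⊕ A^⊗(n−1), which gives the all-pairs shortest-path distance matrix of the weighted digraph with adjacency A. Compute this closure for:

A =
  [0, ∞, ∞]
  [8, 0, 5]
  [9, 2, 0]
Closure =
  [0, ∞, ∞]
  [8, 0, 5]
  [9, 2, 0]

This is the Floyd-Warshall all-pairs shortest-path computation. For each intermediate vertex k = 0, 1, …, 2, update dist[i][j] ← min(dist[i][j], dist[i][k] + dist[k][j]). The final matrix gives, for each (i, j), the minimum total weight of any directed path from i to j (possibly empty when i = j).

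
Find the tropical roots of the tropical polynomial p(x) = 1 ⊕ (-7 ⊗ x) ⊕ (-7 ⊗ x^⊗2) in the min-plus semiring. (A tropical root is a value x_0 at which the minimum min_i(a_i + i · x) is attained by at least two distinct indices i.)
Roots: {0, 8}

Each tropical root is a break point of the lower envelope of the lines y = a_i + i · x (there are 3 lines, with slopes 0, 1, ..., 2). Only the lines that attain the minimum somewhere contribute to roots; other lines are dominated. Here the surviving (envelope) indices are i = 2, i = 1, i = 0.
Intersections between consecutive envelope lines give the roots: for adjacent envelope indices i < j the intersection is x = (a_i − a_j) / (j − i). Reading off the sorted break points: {0, 8}.
Verification: at each break x_0, at least two indices attain the minimum of min_i(a_i + i · x_0).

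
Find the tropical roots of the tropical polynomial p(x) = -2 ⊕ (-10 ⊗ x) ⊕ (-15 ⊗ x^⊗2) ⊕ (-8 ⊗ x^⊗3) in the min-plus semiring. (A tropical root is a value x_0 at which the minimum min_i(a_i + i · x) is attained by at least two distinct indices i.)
Roots: {-7, 5, 8}

Each tropical root is a break point of the lower envelope of the lines y = a_i + i · x (there are 4 lines, with slopes 0, 1, ..., 3). Only the lines that attain the minimum somewhere contribute to roots; other lines are dominated. Here the surviving (envelope) indices are i = 3, i = 2, i = 1, i = 0.
Intersections between consecutive envelope lines give the roots: for adjacent envelope indices i < j the intersection is x = (a_i − a_j) / (j − i). Reading off the sorted break points: {-7, 5, 8}.
Verification: at each break x_0, at least two indices attain the minimum of min_i(a_i + i · x_0).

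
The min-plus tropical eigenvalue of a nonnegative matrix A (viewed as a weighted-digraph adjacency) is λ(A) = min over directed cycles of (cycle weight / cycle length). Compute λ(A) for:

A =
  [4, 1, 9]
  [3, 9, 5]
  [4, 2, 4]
λ(A) = 2

Enumerate directed cycles and compute their means (weight / length). Sample:
  cycle 0 → 0: weight = 4, length = 1, mean = 4/1 ≈ 4.000
  cycle 1 → 1: weight = 9, length = 1, mean = 9/1 ≈ 9.000
  cycle 2 → 2: weight = 4, length = 1, mean = 4/1 ≈ 4.000
  cycle 0 → 1 → 0: weight = 4, length = 2, mean = 4/2 ≈ 2.000
  cycle 0 → 2 → 0: weight = 13, length = 2, mean = 13/2 ≈ 6.500
  cycle 1 → 0 → 1: weight = 4, length = 2, mean = 4/2 ≈ 2.000
Minimum mean = 2.000, attained e.g. along the cycle 0 → 1 → 0 with weight 4 and length 2. So λ(A) = 4/2 = 2.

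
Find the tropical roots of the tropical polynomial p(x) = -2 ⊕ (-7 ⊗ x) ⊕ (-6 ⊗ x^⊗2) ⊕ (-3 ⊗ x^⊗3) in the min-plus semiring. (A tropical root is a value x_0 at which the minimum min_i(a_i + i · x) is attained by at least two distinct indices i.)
Roots: {-3, -1, 5}

Each tropical root is a break point of the lower envelope of the lines y = a_i + i · x (there are 4 lines, with slopes 0, 1, ..., 3). Only the lines that attain the minimum somewhere contribute to roots; other lines are dominated. Here the surviving (envelope) indices are i = 3, i = 2, i = 1, i = 0.
Intersections between consecutive envelope lines give the roots: for adjacent envelope indices i < j the intersection is x = (a_i − a_j) / (j − i). Reading off the sorted break points: {-3, -1, 5}.
Verification: at each break x_0, at least two indices attain the minimum of min_i(a_i + i · x_0).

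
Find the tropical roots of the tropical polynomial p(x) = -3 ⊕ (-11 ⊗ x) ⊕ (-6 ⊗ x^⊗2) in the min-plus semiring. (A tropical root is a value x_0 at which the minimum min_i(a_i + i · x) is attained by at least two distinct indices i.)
Roots: {-5, 8}

Each tropical root is a break point of the lower envelope of the lines y = a_i + i · x (there are 3 lines, with slopes 0, 1, ..., 2). Only the lines that attain the minimum somewhere contribute to roots; other lines are dominated. Here the surviving (envelope) indices are i = 2, i = 1, i = 0.
Intersections between consecutive envelope lines give the roots: for adjacent envelope indices i < j the intersection is x = (a_i − a_j) / (j − i). Reading off the sorted break points: {-5, 8}.
Verification: at each break x_0, at least two indices attain the minimum of min_i(a_i + i · x_0).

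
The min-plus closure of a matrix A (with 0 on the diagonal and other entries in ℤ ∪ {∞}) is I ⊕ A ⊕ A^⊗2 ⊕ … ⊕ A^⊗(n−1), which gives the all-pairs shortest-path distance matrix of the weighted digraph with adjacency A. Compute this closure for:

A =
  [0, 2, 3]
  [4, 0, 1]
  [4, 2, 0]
Closure =
  [0, 2, 3]
  [4, 0, 1]
  [4, 2, 0]

This is the Floyd-Warshall all-pairs shortest-path computation. For each intermediate vertex k = 0, 1, …, 2, update dist[i][j] ← min(dist[i][j], dist[i][k] + dist[k][j]). The final matrix gives, for each (i, j), the minimum total weight of any directed path from i to j (possibly empty when i = j).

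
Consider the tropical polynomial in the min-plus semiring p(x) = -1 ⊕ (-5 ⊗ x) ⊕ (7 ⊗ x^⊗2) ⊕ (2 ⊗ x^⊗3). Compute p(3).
p(3) = -2

A tropical monomial a ⊗ x^⊗i evaluates to a + i · x. Evaluating each term at x = 3:
  Term 0 contributes -1 + 0 · 3 = -1
  Term 1 contributes -5 + 1 · 3 = -2
  Term 2 contributes 7 + 2 · 3 = 13
  Term 3 contributes 2 + 3 · 3 = 11
p(3) = ⊕ of these = min[-1, -2, 13, 11] = -2.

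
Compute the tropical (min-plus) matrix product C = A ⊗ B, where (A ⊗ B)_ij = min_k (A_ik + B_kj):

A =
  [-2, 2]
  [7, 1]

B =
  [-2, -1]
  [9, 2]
A ⊗ B =
  [-4, -3]
  [5, 3]

Apply the min-plus product entry-by-entry:
  C[0][0] = min over k of (A[0][0] + B[0][0] = -2 + -2 = -4, A[0][1] + B[1][0] = 2 + 9 = 11) = -4 (attained at k = 0)
  C[0][1] = min over k of (A[0][0] + B[0][1] = -2 + -1 = -3, A[0][1] + B[1][1] = 2 + 2 = 4) = -3 (attained at k = 0)
  C[1][0] = min over k of (A[1][0] + B[0][0] = 7 + -2 = 5, A[1][1] + B[1][0] = 1 + 9 = 10) = 5 (attained at k = 0)
  C[1][1] = min over k of (A[1][0] + B[0][1] = 7 + -1 = 6, A[1][1] + B[1][1] = 1 + 2 = 3) = 3 (attained at k = 1)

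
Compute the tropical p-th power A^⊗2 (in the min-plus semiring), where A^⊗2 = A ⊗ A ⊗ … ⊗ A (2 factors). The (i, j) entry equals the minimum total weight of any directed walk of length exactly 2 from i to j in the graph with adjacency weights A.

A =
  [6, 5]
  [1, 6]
A^⊗2 =
  [6, 11]
  [7, 6]

Each entry (A^⊗2)_ij equals the minimum over all length-2 walks i = v_0 → v_1 → … → v_2 = j of Σ_t A[v_t][v_{t+1}]. For example, for (i, j) = (0, 1) we minimise over 2 possible intermediate vertex sequences; the minimum is 11, attained along the walk 0 → 0 → 1.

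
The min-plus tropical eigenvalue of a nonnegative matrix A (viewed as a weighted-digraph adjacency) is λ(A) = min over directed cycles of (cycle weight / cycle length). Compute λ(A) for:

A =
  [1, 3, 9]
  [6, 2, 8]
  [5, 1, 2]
λ(A) = 1

Enumerate directed cycles and compute their means (weight / length). Sample:
  cycle 0 → 0: weight = 1, length = 1, mean = 1/1 ≈ 1.000
  cycle 1 → 1: weight = 2, length = 1, mean = 2/1 ≈ 2.000
  cycle 2 → 2: weight = 2, length = 1, mean = 2/1 ≈ 2.000
  cycle 0 → 1 → 0: weight = 9, length = 2, mean = 9/2 ≈ 4.500
  cycle 0 → 2 → 0: weight = 14, length = 2, mean = 14/2 ≈ 7.000
  cycle 1 → 0 → 1: weight = 9, length = 2, mean = 9/2 ≈ 4.500
Minimum mean = 1.000, attained e.g. along the cycle 0 → 0 with weight 1 and length 1. So λ(A) = 1/1 = 1.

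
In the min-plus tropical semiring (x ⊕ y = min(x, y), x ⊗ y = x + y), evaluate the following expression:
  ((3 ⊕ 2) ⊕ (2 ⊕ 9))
((3 ⊕ 2) ⊕ (2 ⊕ 9)) = 2

Expand innermost to outermost. Recall ⊕ takes the minimum of its arguments and ⊗ takes their sum. Working out the expression ((3 ⊕ 2) ⊕ (2 ⊕ 9)) gives 2.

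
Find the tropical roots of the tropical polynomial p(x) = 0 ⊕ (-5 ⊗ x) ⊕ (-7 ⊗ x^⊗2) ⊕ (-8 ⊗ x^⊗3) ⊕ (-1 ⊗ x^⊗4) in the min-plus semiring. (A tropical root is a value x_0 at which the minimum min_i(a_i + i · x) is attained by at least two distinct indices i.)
Roots: {-7, 1, 2, 5}

Each tropical root is a break point of the lower envelope of the lines y = a_i + i · x (there are 5 lines, with slopes 0, 1, ..., 4). Only the lines that attain the minimum somewhere contribute to roots; other lines are dominated. Here the surviving (envelope) indices are i = 4, i = 3, i = 2, i = 1, i = 0.
Intersections between consecutive envelope lines give the roots: for adjacent envelope indices i < j the intersection is x = (a_i − a_j) / (j − i). Reading off the sorted break points: {-7, 1, 2, 5}.
Verification: at each break x_0, at least two indices attain the minimum of min_i(a_i + i · x_0).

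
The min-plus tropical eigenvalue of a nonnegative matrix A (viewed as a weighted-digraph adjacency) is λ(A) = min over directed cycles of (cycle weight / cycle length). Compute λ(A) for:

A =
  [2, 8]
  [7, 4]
λ(A) = 2

Enumerate directed cycles and compute their means (weight / length). Sample:
  cycle 0 → 0: weight = 2, length = 1, mean = 2/1 ≈ 2.000
  cycle 1 → 1: weight = 4, length = 1, mean = 4/1 ≈ 4.000
  cycle 0 → 1 → 0: weight = 15, length = 2, mean = 15/2 ≈ 7.500
  cycle 1 → 0 → 1: weight = 15, length = 2, mean = 15/2 ≈ 7.500
Minimum mean = 2.000, attained e.g. along the cycle 0 → 0 with weight 2 and length 1. So λ(A) = 2/1 = 2.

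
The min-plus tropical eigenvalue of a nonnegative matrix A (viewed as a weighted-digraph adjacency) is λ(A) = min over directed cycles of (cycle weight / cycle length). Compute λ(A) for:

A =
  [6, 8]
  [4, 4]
λ(A) = 4

Enumerate directed cycles and compute their means (weight / length). Sample:
  cycle 0 → 0: weight = 6, length = 1, mean = 6/1 ≈ 6.000
  cycle 1 → 1: weight = 4, length = 1, mean = 4/1 ≈ 4.000
  cycle 0 → 1 → 0: weight = 12, length = 2, mean = 12/2 ≈ 6.000
  cycle 1 → 0 → 1: weight = 12, length = 2, mean = 12/2 ≈ 6.000
Minimum mean = 4.000, attained e.g. along the cycle 1 → 1 with weight 4 and length 1. So λ(A) = 4/1 = 4.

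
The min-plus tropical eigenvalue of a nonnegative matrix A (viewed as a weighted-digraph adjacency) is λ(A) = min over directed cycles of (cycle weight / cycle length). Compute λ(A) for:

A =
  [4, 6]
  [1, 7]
λ(A) = 7/2

Enumerate directed cycles and compute their means (weight / length). Sample:
  cycle 0 → 0: weight = 4, length = 1, mean = 4/1 ≈ 4.000
  cycle 1 → 1: weight = 7, length = 1, mean = 7/1 ≈ 7.000
  cycle 0 → 1 → 0: weight = 7, length = 2, mean = 7/2 ≈ 3.500
  cycle 1 → 0 → 1: weight = 7, length = 2, mean = 7/2 ≈ 3.500
Minimum mean = 3.500, attained e.g. along the cycle 0 → 1 → 0 with weight 7 and length 2. So λ(A) = 7/2 = 7/2.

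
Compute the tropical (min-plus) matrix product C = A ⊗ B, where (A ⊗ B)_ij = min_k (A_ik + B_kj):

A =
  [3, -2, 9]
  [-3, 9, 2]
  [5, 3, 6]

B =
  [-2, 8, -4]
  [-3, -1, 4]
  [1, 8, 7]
A ⊗ B =
  [-5, -3, -1]
  [-5, 5, -7]
  [0, 2, 1]

Apply the min-plus product entry-by-entry:
  C[0][0] = min over k of (A[0][0] + B[0][0] = 3 + -2 = 1, A[0][1] + B[1][0] = -2 + -3 = -5, A[0][2] + B[2][0] = 9 + 1 = 10) = -5 (attained at k = 1)
  C[0][1] = min over k of (A[0][0] + B[0][1] = 3 + 8 = 11, A[0][1] + B[1][1] = -2 + -1 = -3, A[0][2] + B[2][1] = 9 + 8 = 17) = -3 (attained at k = 1)
  C[0][2] = min over k of (A[0][0] + B[0][2] = 3 + -4 = -1, A[0][1] + B[1][2] = -2 + 4 = 2, A[0][2] + B[2][2] = 9 + 7 = 16) = -1 (attained at k = 0)
  C[1][0] = min over k of (A[1][0] + B[0][0] = -3 + -2 = -5, A[1][1] + B[1][0] = 9 + -3 = 6, A[1][2] + B[2][0] = 2 + 1 = 3) = -5 (attained at k = 0)
  C[1][1] = min over k of (A[1][0] + B[0][1] = -3 + 8 = 5, A[1][1] + B[1][1] = 9 + -1 = 8, A[1][2] + B[2][1] = 2 + 8 = 10) = 5 (attained at k = 0)
  C[1][2] = min over k of (A[1][0] + B[0][2] = -3 + -4 = -7, A[1][1] + B[1][2] = 9 + 4 = 13, A[1][2] + B[2][2] = 2 + 7 = 9) = -7 (attained at k = 0)
  C[2][0] = min over k of (A[2][0] + B[0][0] = 5 + -2 = 3, A[2][1] + B[1][0] = 3 + -3 = 0, A[2][2] + B[2][0] = 6 + 1 = 7) = 0 (attained at k = 1)
  C[2][1] = min over k of (A[2][0] + B[0][1] = 5 + 8 = 13, A[2][1] + B[1][1] = 3 + -1 = 2, A[2][2] + B[2][1] = 6 + 8 = 14) = 2 (attained at k = 1)
  C[2][2] = min over k of (A[2][0] + B[0][2] = 5 + -4 = 1, A[2][1] + B[1][2] = 3 + 4 = 7, A[2][2] + B[2][2] = 6 + 7 = 13) = 1 (attained at k = 0)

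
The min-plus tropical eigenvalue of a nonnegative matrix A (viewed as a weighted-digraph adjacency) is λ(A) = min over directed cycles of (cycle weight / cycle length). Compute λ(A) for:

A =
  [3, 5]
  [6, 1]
λ(A) = 1

Enumerate directed cycles and compute their means (weight / length). Sample:
  cycle 0 → 0: weight = 3, length = 1, mean = 3/1 ≈ 3.000
  cycle 1 → 1: weight = 1, length = 1, mean = 1/1 ≈ 1.000
  cycle 0 → 1 → 0: weight = 11, length = 2, mean = 11/2 ≈ 5.500
  cycle 1 → 0 → 1: weight = 11, length = 2, mean = 11/2 ≈ 5.500
Minimum mean = 1.000, attained e.g. along the cycle 1 → 1 with weight 1 and length 1. So λ(A) = 1/1 = 1.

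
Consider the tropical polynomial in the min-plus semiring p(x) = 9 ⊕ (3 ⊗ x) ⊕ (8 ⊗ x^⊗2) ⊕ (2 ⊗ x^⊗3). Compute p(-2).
p(-2) = -4

A tropical monomial a ⊗ x^⊗i evaluates to a + i · x. Evaluating each term at x = -2:
  Term 0 contributes 9 + 0 · -2 = 9
  Term 1 contributes 3 + 1 · -2 = 1
  Term 2 contributes 8 + 2 · -2 = 4
  Term 3 contributes 2 + 3 · -2 = -4
p(-2) = ⊕ of these = min[9, 1, 4, -4] = -4.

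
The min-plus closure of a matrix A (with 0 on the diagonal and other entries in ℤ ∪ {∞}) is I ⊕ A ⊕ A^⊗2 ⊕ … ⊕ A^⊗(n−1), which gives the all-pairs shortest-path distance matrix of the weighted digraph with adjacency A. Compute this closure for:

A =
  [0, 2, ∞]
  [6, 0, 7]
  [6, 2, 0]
Closure =
  [0, 2, 9]
  [6, 0, 7]
  [6, 2, 0]

This is the Floyd-Warshall all-pairs shortest-path computation. For each intermediate vertex k = 0, 1, …, 2, update dist[i][j] ← min(dist[i][j], dist[i][k] + dist[k][j]). The final matrix gives, for each (i, j), the minimum total weight of any directed path from i to j (possibly empty when i = j).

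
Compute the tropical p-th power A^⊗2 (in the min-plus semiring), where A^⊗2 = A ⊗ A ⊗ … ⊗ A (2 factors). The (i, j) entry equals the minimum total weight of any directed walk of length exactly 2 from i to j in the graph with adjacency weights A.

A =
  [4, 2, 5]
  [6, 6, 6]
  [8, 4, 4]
A^⊗2 =
  [8, 6, 8]
  [10, 8, 10]
  [10, 8, 8]

Each entry (A^⊗2)_ij equals the minimum over all length-2 walks i = v_0 → v_1 → … → v_2 = j of Σ_t A[v_t][v_{t+1}]. For example, for (i, j) = (0, 2) we minimise over 3 possible intermediate vertex sequences; the minimum is 8, attained along the walk 0 → 1 → 2.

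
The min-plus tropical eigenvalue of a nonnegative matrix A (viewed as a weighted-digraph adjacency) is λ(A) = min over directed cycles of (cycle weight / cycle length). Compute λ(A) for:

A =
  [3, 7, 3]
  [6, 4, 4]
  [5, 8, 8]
λ(A) = 3

Enumerate directed cycles and compute their means (weight / length). Sample:
  cycle 0 → 0: weight = 3, length = 1, mean = 3/1 ≈ 3.000
  cycle 1 → 1: weight = 4, length = 1, mean = 4/1 ≈ 4.000
  cycle 2 → 2: weight = 8, length = 1, mean = 8/1 ≈ 8.000
  cycle 0 → 1 → 0: weight = 13, length = 2, mean = 13/2 ≈ 6.500
  cycle 0 → 2 → 0: weight = 8, length = 2, mean = 8/2 ≈ 4.000
  cycle 1 → 0 → 1: weight = 13, length = 2, mean = 13/2 ≈ 6.500
Minimum mean = 3.000, attained e.g. along the cycle 0 → 0 with weight 3 and length 1. So λ(A) = 3/1 = 3.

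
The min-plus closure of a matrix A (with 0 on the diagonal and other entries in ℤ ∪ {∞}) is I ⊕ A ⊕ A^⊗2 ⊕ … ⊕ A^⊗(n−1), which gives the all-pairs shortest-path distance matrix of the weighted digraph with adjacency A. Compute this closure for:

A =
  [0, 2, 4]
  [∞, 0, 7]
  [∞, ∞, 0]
Closure =
  [0, 2, 4]
  [∞, 0, 7]
  [∞, ∞, 0]

This is the Floyd-Warshall all-pairs shortest-path computation. For each intermediate vertex k = 0, 1, …, 2, update dist[i][j] ← min(dist[i][j], dist[i][k] + dist[k][j]). The final matrix gives, for each (i, j), the minimum total weight of any directed path from i to j (possibly empty when i = j).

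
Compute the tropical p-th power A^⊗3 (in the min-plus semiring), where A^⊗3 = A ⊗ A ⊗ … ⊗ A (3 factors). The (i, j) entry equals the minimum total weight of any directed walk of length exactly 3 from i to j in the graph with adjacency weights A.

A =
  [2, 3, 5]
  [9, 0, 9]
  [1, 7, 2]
A^⊗3 =
  [6, 3, 9]
  [9, 0, 9]
  [5, 4, 6]

Each entry (A^⊗3)_ij equals the minimum over all length-3 walks i = v_0 → v_1 → … → v_3 = j of Σ_t A[v_t][v_{t+1}]. For example, for (i, j) = (0, 2) we minimise over 9 possible intermediate vertex sequences; the minimum is 9, attained along the walk 0 → 0 → 0 → 2.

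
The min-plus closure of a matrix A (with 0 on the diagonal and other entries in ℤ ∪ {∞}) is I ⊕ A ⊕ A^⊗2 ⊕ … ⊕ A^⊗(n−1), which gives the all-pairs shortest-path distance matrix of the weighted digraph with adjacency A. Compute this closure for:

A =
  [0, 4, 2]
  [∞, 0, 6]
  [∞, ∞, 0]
Closure =
  [0, 4, 2]
  [∞, 0, 6]
  [∞, ∞, 0]

This is the Floyd-Warshall all-pairs shortest-path computation. For each intermediate vertex k = 0, 1, …, 2, update dist[i][j] ← min(dist[i][j], dist[i][k] + dist[k][j]). The final matrix gives, for each (i, j), the minimum total weight of any directed path from i to j (possibly empty when i = j).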